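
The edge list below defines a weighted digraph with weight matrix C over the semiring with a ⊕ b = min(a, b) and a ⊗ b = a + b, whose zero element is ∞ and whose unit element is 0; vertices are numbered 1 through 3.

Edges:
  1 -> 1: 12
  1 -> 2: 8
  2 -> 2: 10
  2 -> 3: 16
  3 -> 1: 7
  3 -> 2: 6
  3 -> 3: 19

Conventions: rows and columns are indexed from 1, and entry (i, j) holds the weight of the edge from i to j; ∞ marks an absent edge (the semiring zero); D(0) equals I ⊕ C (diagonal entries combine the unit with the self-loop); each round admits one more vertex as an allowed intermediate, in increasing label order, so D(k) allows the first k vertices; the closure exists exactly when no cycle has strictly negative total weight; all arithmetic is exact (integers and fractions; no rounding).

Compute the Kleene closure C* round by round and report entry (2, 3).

D(0):
  [0, 8, ∞]
  [∞, 0, 16]
  [7, 6, 0]
D(1):
  [0, 8, ∞]
  [∞, 0, 16]
  [7, 6, 0]
D(2):
  [0, 8, 24]
  [∞, 0, 16]
  [7, 6, 0]
D(3):
  [0, 8, 24]
  [23, 0, 16]
  [7, 6, 0]
Answer: C*[2][3] = 16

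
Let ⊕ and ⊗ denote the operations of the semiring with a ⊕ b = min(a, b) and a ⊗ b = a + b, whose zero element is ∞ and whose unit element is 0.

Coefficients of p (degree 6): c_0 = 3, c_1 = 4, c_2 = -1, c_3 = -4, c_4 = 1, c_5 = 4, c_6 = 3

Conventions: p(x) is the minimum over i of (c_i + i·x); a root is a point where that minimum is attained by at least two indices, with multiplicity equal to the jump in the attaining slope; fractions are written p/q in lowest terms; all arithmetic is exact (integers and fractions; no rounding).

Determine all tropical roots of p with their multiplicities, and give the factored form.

hull edge (i=0, c=3) to (i=3, c=-4): slope -7/3, span 3
hull edge (i=3, c=-4) to (i=6, c=3): slope 7/3, span 3
Factored form: p(x) = 3 ⊗ (x ⊕ (-7/3)) ⊗ (x ⊕ (-7/3)) ⊗ (x ⊕ (-7/3)) ⊗ (x ⊕ 7/3) ⊗ (x ⊕ 7/3) ⊗ (x ⊕ 7/3)
Answer: roots = -7/3 (mult 3), 7/3 (mult 3)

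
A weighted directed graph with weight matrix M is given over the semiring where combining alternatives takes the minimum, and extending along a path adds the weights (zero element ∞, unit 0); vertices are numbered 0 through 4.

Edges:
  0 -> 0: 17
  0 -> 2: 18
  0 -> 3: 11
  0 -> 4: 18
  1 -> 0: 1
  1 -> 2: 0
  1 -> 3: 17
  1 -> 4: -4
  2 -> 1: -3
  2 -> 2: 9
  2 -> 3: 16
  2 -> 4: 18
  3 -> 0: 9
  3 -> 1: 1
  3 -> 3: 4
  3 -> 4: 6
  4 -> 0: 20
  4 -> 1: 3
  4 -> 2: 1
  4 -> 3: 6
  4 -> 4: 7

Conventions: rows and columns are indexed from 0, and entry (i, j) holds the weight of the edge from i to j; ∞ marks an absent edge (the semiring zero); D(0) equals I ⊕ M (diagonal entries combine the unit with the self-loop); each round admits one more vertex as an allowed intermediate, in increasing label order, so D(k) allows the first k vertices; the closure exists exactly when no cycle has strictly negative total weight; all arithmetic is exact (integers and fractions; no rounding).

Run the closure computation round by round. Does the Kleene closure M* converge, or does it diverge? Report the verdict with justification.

D(0):
  [0, ∞, 18, 11, 18]
  [1, 0, 0, 17, -4]
  [∞, -3, 0, 16, 18]
  [9, 1, ∞, 0, 6]
  [20, 3, 1, 6, 0]
D(1):
  [0, ∞, 18, 11, 18]
  [1, 0, 0, 12, -4]
  [∞, -3, 0, 16, 18]
  [9, 1, 27, 0, 6]
  [20, 3, 1, 6, 0]
Detection: at round 2, diagonal entry (2, 2) turns strictly negative.
Key observation: the cycle 2->1->2 has total weight (-3) + 0, which is strictly negative.
Answer: DIVERGES — negative cycle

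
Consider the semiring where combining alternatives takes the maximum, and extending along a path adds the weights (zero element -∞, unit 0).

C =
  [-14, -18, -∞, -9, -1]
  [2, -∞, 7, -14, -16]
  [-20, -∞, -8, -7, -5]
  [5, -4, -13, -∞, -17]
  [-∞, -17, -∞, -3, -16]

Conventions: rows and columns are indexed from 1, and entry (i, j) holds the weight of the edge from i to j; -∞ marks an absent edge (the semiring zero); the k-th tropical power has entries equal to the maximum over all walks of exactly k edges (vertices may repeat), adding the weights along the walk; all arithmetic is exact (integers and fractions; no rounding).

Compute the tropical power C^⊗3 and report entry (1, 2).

C^⊗2:
  [-4, -13, -11, -4, -15]
  [-9, -16, -1, 0, 2]
  [-2, -11, -16, -8, -13]
  [-2, -13, 3, -4, 4]
  [2, -7, -10, -19, -20]
C^⊗3:
  [1, -8, -6, -13, -5]
  [5, -4, -9, -1, -6]
  [-3, -12, -4, -11, -3]
  [1, -8, -5, 1, -2]
  [-5, -16, 0, -7, 1]
Key observation: the optimum is the walk 1->5->4->2, with weight (-1) + (-3) + (-4) = -8.
Optimal value attained by: walk 1->5->4->2.
Answer: (C^⊗3)[1][2] = -8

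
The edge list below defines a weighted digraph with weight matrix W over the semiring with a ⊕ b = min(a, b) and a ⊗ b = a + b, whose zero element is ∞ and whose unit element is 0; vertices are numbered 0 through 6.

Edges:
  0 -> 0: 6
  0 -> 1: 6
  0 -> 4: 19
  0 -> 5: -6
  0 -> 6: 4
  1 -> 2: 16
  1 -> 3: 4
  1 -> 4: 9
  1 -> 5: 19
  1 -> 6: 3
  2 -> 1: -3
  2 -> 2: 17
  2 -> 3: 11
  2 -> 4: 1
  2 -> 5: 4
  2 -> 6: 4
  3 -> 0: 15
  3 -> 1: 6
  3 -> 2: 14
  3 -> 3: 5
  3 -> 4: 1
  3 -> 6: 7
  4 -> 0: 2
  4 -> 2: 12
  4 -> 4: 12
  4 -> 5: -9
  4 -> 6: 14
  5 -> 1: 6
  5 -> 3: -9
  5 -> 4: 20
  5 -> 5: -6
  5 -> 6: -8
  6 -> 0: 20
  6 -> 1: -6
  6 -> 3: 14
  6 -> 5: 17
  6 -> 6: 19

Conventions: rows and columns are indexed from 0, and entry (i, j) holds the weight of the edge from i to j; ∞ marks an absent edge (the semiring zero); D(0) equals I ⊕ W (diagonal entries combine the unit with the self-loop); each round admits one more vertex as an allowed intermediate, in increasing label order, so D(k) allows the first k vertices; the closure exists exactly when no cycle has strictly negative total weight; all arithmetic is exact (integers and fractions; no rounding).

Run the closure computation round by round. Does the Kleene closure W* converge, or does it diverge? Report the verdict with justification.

Detection: at round 0, diagonal entry (5, 5) turns strictly negative.
Key observation: the cycle 5->5 has total weight (-6), which is strictly negative.
Answer: DIVERGES — negative cycle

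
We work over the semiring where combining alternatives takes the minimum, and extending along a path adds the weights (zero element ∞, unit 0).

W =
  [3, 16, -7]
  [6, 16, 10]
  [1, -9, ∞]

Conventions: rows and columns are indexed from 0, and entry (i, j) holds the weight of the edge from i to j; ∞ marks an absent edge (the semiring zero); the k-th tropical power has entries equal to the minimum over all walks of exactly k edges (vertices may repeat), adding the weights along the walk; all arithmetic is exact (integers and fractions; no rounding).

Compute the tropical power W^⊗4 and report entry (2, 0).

W^⊗2:
  [-6, -16, -4]
  [9, 1, -1]
  [-3, 7, -6]
W^⊗3:
  [-10, -13, -13]
  [0, -10, 2]
  [-5, -15, -10]
W^⊗4:
  [-12, -22, -17]
  [-4, -7, -7]
  [-9, -19, -12]
Key observation: the optimum is the walk 2->0->2->1->0, with weight 1 + (-7) + (-9) + 6 = -9.
Optimal value attained by: walk 2->0->2->1->0.
Answer: (W^⊗4)[2][0] = -9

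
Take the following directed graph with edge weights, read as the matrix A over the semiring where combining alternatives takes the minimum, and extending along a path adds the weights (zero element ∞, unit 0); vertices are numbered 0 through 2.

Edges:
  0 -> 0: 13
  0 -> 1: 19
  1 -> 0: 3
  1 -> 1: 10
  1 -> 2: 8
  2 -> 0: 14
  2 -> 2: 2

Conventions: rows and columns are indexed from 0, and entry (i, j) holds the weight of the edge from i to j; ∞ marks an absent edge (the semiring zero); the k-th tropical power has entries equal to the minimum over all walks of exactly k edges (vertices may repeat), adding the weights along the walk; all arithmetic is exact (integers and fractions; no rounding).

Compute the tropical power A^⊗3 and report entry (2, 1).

A^⊗2:
  [22, 29, 27]
  [13, 20, 10]
  [16, 33, 4]
A^⊗3:
  [32, 39, 29]
  [23, 30, 12]
  [18, 35, 6]
Key observation: the optimum is the walk 2->2->0->1, with weight 2 + 14 + 19 = 35.
Optimal value attained by: walk 2->2->0->1.
Answer: (A^⊗3)[2][1] = 35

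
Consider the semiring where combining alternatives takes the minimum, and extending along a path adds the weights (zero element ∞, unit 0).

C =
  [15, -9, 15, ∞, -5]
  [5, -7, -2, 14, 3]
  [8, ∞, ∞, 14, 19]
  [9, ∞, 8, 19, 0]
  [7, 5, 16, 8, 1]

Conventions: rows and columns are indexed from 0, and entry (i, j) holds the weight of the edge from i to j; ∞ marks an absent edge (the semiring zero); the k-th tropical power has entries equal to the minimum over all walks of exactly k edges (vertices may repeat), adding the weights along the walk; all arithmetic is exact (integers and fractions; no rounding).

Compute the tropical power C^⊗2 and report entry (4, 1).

C^⊗2:
  [-4, -16, -11, 3, -6]
  [-2, -14, -9, 7, -4]
  [23, -1, 22, 27, 3]
  [7, 0, 16, 8, 1]
  [8, -2, 3, 9, 2]
Key observation: the optimum is the walk 4->0->1, with weight 7 + (-9) = -2.
Optimal value attained by: walk 4->0->1.
Answer: (C^⊗2)[4][1] = -2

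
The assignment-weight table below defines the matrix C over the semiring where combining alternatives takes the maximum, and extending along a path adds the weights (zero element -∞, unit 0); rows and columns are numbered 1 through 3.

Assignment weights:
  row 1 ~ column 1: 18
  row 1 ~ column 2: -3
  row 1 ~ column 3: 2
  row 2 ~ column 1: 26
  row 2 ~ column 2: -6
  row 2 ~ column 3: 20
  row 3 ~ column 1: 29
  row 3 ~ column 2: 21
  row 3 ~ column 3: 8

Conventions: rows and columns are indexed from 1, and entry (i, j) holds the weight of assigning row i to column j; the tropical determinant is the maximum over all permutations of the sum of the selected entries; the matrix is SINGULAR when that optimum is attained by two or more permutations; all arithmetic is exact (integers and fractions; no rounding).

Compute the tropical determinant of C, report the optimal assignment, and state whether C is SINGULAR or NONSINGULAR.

σ = (1, 2, 3): 18 + (-6) + 8 = 20
σ = (1, 3, 2): 18 + 20 + 21 = 59
σ = (2, 1, 3): (-3) + 26 + 8 = 31
σ = (2, 3, 1): (-3) + 20 + 29 = 46
σ = (3, 1, 2): 2 + 26 + 21 = 49
σ = (3, 2, 1): 2 + (-6) + 29 = 25
Optimal value attained by: σ = (1, 3, 2).
Answer: det⊕(C) = 59; verdict: NONSINGULAR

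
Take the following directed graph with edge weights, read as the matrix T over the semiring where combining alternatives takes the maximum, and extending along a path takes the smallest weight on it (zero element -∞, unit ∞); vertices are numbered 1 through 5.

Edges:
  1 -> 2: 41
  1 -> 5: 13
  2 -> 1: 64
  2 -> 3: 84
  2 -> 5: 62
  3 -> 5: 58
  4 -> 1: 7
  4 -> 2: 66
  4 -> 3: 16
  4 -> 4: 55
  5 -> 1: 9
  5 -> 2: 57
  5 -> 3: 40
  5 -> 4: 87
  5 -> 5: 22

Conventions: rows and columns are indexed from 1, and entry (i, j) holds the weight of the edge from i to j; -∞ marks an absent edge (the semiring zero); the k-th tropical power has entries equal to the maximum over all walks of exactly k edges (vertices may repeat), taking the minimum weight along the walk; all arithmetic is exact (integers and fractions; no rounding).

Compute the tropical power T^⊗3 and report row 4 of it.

T^⊗2:
  [41, 13, 41, 13, 41]
  [9, 57, 40, 62, 58]
  [9, 57, 40, 58, 22]
  [64, 55, 66, 55, 62]
  [57, 66, 57, 55, 57]
T^⊗3:
  [13, 41, 40, 41, 41]
  [57, 62, 57, 58, 57]
  [57, 58, 57, 55, 57]
  [55, 57, 55, 62, 58]
  [64, 57, 66, 57, 62]
Answer: row 4 of T^⊗3 = [55, 57, 55, 62, 58]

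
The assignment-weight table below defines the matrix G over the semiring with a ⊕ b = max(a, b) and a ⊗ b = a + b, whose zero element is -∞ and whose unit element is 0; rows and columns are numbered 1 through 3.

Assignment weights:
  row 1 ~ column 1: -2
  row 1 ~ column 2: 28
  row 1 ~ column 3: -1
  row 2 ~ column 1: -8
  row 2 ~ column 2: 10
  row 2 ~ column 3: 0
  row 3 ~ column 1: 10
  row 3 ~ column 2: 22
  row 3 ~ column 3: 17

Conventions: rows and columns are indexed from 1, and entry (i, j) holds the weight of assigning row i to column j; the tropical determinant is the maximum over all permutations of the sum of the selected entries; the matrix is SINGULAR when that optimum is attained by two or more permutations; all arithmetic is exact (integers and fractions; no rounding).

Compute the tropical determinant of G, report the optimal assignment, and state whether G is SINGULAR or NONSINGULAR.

σ = (1, 2, 3): (-2) + 10 + 17 = 25
σ = (1, 3, 2): (-2) + 0 + 22 = 20
σ = (2, 1, 3): 28 + (-8) + 17 = 37
σ = (2, 3, 1): 28 + 0 + 10 = 38
σ = (3, 1, 2): (-1) + (-8) + 22 = 13
σ = (3, 2, 1): (-1) + 10 + 10 = 19
Optimal value attained by: σ = (2, 3, 1).
Answer: det⊕(G) = 38; verdict: NONSINGULAR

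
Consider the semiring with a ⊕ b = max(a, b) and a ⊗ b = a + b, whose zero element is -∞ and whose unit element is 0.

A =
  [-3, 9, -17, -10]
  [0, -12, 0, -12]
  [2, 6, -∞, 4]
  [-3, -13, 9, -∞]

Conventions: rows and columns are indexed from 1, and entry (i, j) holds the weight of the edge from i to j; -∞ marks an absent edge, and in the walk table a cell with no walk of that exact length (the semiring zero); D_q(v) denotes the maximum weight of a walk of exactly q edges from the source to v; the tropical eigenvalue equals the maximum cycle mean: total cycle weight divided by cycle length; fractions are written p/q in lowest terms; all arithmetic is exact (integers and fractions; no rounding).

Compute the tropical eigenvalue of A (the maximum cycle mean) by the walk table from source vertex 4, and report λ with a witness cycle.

q=0: [-∞, -∞, -∞, 0]
q=1: [-3, -13, 9, -∞]
q=2: [11, 15, -13, 13]
q=3: [15, 20, 22, 3]
q=4: [24, 28, 20, 26]
Optimal cycle mean attained by: cycle 3->4->3, total 4 + 9, length 2.
Answer: λ = 13/2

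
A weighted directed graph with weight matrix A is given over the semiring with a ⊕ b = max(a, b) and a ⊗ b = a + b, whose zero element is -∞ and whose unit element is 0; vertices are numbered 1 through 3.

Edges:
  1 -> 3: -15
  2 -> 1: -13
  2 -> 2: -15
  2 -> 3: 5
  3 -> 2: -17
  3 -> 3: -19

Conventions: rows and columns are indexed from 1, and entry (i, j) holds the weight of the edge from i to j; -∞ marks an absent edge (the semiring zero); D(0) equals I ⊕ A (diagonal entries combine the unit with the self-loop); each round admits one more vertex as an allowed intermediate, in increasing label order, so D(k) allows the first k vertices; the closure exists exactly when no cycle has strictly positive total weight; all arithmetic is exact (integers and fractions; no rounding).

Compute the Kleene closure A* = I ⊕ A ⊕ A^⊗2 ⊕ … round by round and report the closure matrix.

D(0):
  [0, -∞, -15]
  [-13, 0, 5]
  [-∞, -17, 0]
D(1):
  [0, -∞, -15]
  [-13, 0, 5]
  [-∞, -17, 0]
D(2):
  [0, -∞, -15]
  [-13, 0, 5]
  [-30, -17, 0]
D(3):
  [0, -32, -15]
  [-13, 0, 5]
  [-30, -17, 0]
Answer: A* = [[0, -32, -15], [-13, 0, 5], [-30, -17, 0]]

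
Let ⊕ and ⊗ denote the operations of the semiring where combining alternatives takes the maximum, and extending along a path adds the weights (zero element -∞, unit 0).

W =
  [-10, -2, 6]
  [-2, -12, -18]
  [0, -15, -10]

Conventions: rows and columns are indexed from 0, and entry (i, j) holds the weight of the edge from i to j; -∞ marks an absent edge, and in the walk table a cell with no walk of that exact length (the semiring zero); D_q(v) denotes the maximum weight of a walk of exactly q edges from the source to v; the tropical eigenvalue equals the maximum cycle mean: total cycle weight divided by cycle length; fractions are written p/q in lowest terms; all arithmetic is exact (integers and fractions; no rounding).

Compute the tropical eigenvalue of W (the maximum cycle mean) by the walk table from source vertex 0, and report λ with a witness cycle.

q=0: [0, -∞, -∞]
q=1: [-10, -2, 6]
q=2: [6, -9, -4]
q=3: [-4, 4, 12]
Optimal cycle mean attained by: cycle 0->2->0, total 6 + 0, length 2.
Answer: λ = 3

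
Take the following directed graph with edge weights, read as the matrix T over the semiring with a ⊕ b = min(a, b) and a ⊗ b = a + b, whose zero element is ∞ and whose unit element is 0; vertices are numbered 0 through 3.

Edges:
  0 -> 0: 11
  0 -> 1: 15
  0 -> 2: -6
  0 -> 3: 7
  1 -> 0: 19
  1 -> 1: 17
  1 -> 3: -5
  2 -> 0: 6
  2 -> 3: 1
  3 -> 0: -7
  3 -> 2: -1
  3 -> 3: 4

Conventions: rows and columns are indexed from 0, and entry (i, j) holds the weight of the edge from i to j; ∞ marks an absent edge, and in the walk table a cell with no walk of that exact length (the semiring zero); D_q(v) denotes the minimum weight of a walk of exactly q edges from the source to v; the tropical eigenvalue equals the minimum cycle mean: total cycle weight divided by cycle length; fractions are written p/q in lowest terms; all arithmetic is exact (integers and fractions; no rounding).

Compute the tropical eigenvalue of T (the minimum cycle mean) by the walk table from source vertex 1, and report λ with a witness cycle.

q=0: [∞, 0, ∞, ∞]
q=1: [19, 17, ∞, -5]
q=2: [-12, 34, -6, -1]
q=3: [-8, 3, -18, -5]
q=4: [-12, 7, -14, -17]
Optimal cycle mean attained by: cycle 0->2->3->0, total (-6) + 1 + (-7), length 3.
Answer: λ = -4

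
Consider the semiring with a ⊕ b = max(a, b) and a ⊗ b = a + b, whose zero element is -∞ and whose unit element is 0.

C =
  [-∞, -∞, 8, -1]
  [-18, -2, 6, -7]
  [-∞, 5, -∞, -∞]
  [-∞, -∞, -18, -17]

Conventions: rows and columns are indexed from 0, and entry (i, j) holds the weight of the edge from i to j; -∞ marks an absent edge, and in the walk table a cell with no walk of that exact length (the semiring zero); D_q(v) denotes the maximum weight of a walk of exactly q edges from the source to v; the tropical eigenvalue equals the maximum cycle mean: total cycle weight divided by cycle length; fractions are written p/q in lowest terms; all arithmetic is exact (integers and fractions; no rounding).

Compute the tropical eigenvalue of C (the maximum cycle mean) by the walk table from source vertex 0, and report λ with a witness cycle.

q=0: [0, -∞, -∞, -∞]
q=1: [-∞, -∞, 8, -1]
q=2: [-∞, 13, -19, -18]
q=3: [-5, 11, 19, 6]
q=4: [-7, 24, 17, 4]
Optimal cycle mean attained by: cycle 1->2->1, total 6 + 5, length 2.
Answer: λ = 11/2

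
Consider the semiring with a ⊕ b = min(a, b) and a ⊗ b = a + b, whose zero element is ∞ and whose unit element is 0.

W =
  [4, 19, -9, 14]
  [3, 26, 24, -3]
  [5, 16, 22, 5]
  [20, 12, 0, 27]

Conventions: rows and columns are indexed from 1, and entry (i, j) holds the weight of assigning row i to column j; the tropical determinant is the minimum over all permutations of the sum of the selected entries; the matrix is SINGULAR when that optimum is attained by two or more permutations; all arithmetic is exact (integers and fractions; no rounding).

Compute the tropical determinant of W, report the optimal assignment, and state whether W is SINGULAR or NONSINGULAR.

σ = (1, 2, 3, 4): 4 + 26 + 22 + 27 = 79
σ = (1, 2, 4, 3): 4 + 26 + 5 + 0 = 35
σ = (1, 3, 2, 4): 4 + 24 + 16 + 27 = 71
σ = (1, 3, 4, 2): 4 + 24 + 5 + 12 = 45
σ = (1, 4, 2, 3): 4 + (-3) + 16 + 0 = 17
σ = (1, 4, 3, 2): 4 + (-3) + 22 + 12 = 35
σ = (2, 1, 3, 4): 19 + 3 + 22 + 27 = 71
σ = (2, 1, 4, 3): 19 + 3 + 5 + 0 = 27
σ = (2, 3, 1, 4): 19 + 24 + 5 + 27 = 75
σ = (2, 3, 4, 1): 19 + 24 + 5 + 20 = 68
σ = (2, 4, 1, 3): 19 + (-3) + 5 + 0 = 21
σ = (2, 4, 3, 1): 19 + (-3) + 22 + 20 = 58
σ = (3, 1, 2, 4): (-9) + 3 + 16 + 27 = 37
σ = (3, 1, 4, 2): (-9) + 3 + 5 + 12 = 11
σ = (3, 2, 1, 4): (-9) + 26 + 5 + 27 = 49
σ = (3, 2, 4, 1): (-9) + 26 + 5 + 20 = 42
σ = (3, 4, 1, 2): (-9) + (-3) + 5 + 12 = 5
σ = (3, 4, 2, 1): (-9) + (-3) + 16 + 20 = 24
σ = (4, 1, 2, 3): 14 + 3 + 16 + 0 = 33
σ = (4, 1, 3, 2): 14 + 3 + 22 + 12 = 51
σ = (4, 2, 1, 3): 14 + 26 + 5 + 0 = 45
σ = (4, 2, 3, 1): 14 + 26 + 22 + 20 = 82
σ = (4, 3, 1, 2): 14 + 24 + 5 + 12 = 55
σ = (4, 3, 2, 1): 14 + 24 + 16 + 20 = 74
Optimal value attained by: σ = (3, 4, 1, 2).
Answer: det⊕(W) = 5; verdict: NONSINGULAR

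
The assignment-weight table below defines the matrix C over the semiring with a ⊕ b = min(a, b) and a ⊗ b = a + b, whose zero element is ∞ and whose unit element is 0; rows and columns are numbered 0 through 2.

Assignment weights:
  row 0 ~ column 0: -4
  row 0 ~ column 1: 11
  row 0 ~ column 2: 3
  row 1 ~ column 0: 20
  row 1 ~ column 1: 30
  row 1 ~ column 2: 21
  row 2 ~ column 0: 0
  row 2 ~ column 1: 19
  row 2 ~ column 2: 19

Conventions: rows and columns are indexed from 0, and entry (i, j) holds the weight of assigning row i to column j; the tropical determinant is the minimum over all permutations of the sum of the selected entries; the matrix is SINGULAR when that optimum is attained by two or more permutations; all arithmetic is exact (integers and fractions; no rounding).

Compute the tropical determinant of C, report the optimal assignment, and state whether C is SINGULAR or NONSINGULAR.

σ = (0, 1, 2): (-4) + 30 + 19 = 45
σ = (0, 2, 1): (-4) + 21 + 19 = 36
σ = (1, 0, 2): 11 + 20 + 19 = 50
σ = (1, 2, 0): 11 + 21 + 0 = 32
σ = (2, 0, 1): 3 + 20 + 19 = 42
σ = (2, 1, 0): 3 + 30 + 0 = 33
Optimal value attained by: σ = (1, 2, 0).
Answer: det⊕(C) = 32; verdict: NONSINGULAR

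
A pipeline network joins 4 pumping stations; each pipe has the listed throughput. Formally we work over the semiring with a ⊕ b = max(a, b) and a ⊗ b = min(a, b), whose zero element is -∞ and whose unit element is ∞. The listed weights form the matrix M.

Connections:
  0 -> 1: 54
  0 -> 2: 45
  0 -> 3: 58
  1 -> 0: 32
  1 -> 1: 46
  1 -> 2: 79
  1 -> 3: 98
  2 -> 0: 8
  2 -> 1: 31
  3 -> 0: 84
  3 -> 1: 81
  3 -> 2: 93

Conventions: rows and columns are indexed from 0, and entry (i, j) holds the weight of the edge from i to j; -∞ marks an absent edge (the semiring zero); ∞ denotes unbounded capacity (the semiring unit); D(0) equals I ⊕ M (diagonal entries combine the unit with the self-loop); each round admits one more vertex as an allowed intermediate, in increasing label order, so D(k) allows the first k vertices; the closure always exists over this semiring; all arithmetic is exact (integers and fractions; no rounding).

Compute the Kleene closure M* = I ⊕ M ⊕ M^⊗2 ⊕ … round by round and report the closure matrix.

D(0):
  [∞, 54, 45, 58]
  [32, ∞, 79, 98]
  [8, 31, ∞, -∞]
  [84, 81, 93, ∞]
D(1):
  [∞, 54, 45, 58]
  [32, ∞, 79, 98]
  [8, 31, ∞, 8]
  [84, 81, 93, ∞]
D(2):
  [∞, 54, 54, 58]
  [32, ∞, 79, 98]
  [31, 31, ∞, 31]
  [84, 81, 93, ∞]
D(3):
  [∞, 54, 54, 58]
  [32, ∞, 79, 98]
  [31, 31, ∞, 31]
  [84, 81, 93, ∞]
D(4):
  [∞, 58, 58, 58]
  [84, ∞, 93, 98]
  [31, 31, ∞, 31]
  [84, 81, 93, ∞]
Answer: M* = [[∞, 58, 58, 58], [84, ∞, 93, 98], [31, 31, ∞, 31], [84, 81, 93, ∞]]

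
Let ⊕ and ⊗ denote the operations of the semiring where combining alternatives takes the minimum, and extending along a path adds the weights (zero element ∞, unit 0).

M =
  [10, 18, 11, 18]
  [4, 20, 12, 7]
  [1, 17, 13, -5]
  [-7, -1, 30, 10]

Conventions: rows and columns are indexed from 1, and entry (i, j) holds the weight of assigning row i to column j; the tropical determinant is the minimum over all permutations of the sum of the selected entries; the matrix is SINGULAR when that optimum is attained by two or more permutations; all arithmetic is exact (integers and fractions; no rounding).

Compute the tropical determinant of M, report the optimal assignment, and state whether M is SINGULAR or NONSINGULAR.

σ = (1, 2, 3, 4): 10 + 20 + 13 + 10 = 53
σ = (1, 2, 4, 3): 10 + 20 + (-5) + 30 = 55
σ = (1, 3, 2, 4): 10 + 12 + 17 + 10 = 49
σ = (1, 3, 4, 2): 10 + 12 + (-5) + (-1) = 16
σ = (1, 4, 2, 3): 10 + 7 + 17 + 30 = 64
σ = (1, 4, 3, 2): 10 + 7 + 13 + (-1) = 29
σ = (2, 1, 3, 4): 18 + 4 + 13 + 10 = 45
σ = (2, 1, 4, 3): 18 + 4 + (-5) + 30 = 47
σ = (2, 3, 1, 4): 18 + 12 + 1 + 10 = 41
σ = (2, 3, 4, 1): 18 + 12 + (-5) + (-7) = 18
σ = (2, 4, 1, 3): 18 + 7 + 1 + 30 = 56
σ = (2, 4, 3, 1): 18 + 7 + 13 + (-7) = 31
σ = (3, 1, 2, 4): 11 + 4 + 17 + 10 = 42
σ = (3, 1, 4, 2): 11 + 4 + (-5) + (-1) = 9
σ = (3, 2, 1, 4): 11 + 20 + 1 + 10 = 42
σ = (3, 2, 4, 1): 11 + 20 + (-5) + (-7) = 19
σ = (3, 4, 1, 2): 11 + 7 + 1 + (-1) = 18
σ = (3, 4, 2, 1): 11 + 7 + 17 + (-7) = 28
σ = (4, 1, 2, 3): 18 + 4 + 17 + 30 = 69
σ = (4, 1, 3, 2): 18 + 4 + 13 + (-1) = 34
σ = (4, 2, 1, 3): 18 + 20 + 1 + 30 = 69
σ = (4, 2, 3, 1): 18 + 20 + 13 + (-7) = 44
σ = (4, 3, 1, 2): 18 + 12 + 1 + (-1) = 30
σ = (4, 3, 2, 1): 18 + 12 + 17 + (-7) = 40
Optimal value attained by: σ = (3, 1, 4, 2).
Answer: det⊕(M) = 9; verdict: NONSINGULAR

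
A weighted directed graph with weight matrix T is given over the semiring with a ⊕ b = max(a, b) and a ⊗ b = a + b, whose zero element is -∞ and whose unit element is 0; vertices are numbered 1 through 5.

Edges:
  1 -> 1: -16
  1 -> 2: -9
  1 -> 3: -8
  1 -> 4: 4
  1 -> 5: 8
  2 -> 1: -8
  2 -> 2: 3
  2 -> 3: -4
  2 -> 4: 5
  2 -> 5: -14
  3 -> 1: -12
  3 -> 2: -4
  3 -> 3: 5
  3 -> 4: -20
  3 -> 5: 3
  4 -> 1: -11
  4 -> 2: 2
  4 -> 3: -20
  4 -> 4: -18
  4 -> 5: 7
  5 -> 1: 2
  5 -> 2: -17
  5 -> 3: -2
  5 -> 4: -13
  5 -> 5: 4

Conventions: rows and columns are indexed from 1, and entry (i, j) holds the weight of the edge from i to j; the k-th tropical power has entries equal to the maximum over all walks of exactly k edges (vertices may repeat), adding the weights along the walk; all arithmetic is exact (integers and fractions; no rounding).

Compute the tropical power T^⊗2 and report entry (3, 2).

T^⊗2:
  [10, 6, 6, -4, 12]
  [-5, 7, 1, 8, 12]
  [5, 1, 10, 1, 8]
  [9, 5, 5, 7, 11]
  [6, -6, 3, 6, 10]
Key observation: the optimum is the walk 3->3->2, with weight 5 + (-4) = 1.
Optimal value attained by: walk 3->3->2.
Answer: (T^⊗2)[3][2] = 1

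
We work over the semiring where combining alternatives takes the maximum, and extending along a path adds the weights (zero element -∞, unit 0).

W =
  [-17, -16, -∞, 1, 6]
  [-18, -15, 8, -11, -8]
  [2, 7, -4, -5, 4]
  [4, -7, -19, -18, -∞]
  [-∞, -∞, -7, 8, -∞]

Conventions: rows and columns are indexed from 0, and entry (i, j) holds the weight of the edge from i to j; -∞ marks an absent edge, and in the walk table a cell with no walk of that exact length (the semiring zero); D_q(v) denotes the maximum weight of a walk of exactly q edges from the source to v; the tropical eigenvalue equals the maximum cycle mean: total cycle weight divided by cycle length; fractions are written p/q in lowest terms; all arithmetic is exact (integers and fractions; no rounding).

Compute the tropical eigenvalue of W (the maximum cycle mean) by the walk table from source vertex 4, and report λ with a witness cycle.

q=0: [-∞, -∞, -∞, -∞, 0]
q=1: [-∞, -∞, -7, 8, -∞]
q=2: [12, 1, -11, -10, -3]
q=3: [-5, -4, 9, 13, 18]
q=4: [17, 16, 11, 26, 13]
q=5: [30, 19, 24, 21, 23]
Optimal cycle mean attained by: cycle 1->2->1, total 8 + 7, length 2.
Answer: λ = 15/2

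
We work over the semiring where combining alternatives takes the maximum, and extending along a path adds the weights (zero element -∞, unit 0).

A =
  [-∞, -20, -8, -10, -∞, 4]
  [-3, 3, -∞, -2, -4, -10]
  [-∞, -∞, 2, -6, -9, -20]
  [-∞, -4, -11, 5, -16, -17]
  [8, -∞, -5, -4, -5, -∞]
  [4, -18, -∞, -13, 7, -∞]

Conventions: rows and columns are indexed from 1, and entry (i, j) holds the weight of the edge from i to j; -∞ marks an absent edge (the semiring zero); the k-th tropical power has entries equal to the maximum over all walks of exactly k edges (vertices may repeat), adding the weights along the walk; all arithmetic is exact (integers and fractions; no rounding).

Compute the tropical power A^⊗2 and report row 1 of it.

A^⊗2:
  [8, -14, -6, -5, 11, -27]
  [4, 6, -9, 3, -1, 1]
  [-1, -10, 4, -1, -7, -18]
  [-7, 1, -6, 10, -8, -12]
  [3, -8, 0, 1, -10, 12]
  [15, -15, 2, 3, 2, 8]
Answer: row 1 of A^⊗2 = [8, -14, -6, -5, 11, -27]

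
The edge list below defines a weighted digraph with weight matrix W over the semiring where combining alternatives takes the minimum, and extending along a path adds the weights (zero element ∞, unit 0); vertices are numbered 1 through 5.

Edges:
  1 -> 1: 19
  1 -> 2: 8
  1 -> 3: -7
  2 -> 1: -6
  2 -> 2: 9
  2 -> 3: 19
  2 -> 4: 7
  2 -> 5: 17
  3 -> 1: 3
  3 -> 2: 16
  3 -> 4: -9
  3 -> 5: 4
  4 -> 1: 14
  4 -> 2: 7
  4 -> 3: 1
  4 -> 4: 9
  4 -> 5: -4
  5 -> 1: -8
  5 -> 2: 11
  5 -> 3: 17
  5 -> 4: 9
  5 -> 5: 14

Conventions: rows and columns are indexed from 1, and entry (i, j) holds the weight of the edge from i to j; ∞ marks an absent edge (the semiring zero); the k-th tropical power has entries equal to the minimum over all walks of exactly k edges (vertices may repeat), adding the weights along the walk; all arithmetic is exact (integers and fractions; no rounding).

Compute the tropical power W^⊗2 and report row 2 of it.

W^⊗2:
  [-4, 9, 12, -16, -3]
  [3, 2, -13, 10, 3]
  [-4, -2, -8, 0, -13]
  [-12, 7, 7, -8, 5]
  [5, 0, -15, 8, 5]
Answer: row 2 of W^⊗2 = [3, 2, -13, 10, 3]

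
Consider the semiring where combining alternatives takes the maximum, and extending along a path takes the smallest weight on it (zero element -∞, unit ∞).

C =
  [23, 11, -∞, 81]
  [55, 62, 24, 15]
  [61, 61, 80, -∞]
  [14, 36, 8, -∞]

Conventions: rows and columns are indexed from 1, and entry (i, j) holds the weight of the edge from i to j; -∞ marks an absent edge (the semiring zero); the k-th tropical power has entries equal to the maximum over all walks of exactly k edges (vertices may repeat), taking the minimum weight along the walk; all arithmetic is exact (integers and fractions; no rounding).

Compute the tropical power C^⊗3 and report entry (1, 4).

C^⊗2:
  [23, 36, 11, 23]
  [55, 62, 24, 55]
  [61, 61, 80, 61]
  [36, 36, 24, 15]
C^⊗3:
  [36, 36, 24, 23]
  [55, 62, 24, 55]
  [61, 61, 80, 61]
  [36, 36, 24, 36]
Key observation: the optimum is the walk 1->1->1->4, with weight 23 min 23 min 81 = 23.
Optimal value attained by: walk 1->1->1->4.
Answer: (C^⊗3)[1][4] = 23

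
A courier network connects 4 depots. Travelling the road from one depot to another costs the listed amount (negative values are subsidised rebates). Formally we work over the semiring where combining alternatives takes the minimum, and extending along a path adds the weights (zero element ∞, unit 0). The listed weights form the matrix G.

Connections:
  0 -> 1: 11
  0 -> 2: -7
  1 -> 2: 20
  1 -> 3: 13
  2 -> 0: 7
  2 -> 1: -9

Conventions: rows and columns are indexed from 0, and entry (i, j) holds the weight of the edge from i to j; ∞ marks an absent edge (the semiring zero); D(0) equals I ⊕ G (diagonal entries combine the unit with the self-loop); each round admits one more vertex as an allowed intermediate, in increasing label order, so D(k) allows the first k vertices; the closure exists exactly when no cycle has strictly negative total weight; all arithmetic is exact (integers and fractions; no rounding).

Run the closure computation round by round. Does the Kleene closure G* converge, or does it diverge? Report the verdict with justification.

D(0):
  [0, 11, -7, ∞]
  [∞, 0, 20, 13]
  [7, -9, 0, ∞]
  [∞, ∞, ∞, 0]
D(1):
  [0, 11, -7, ∞]
  [∞, 0, 20, 13]
  [7, -9, 0, ∞]
  [∞, ∞, ∞, 0]
D(2):
  [0, 11, -7, 24]
  [∞, 0, 20, 13]
  [7, -9, 0, 4]
  [∞, ∞, ∞, 0]
D(3):
  [0, -16, -7, -3]
  [27, 0, 20, 13]
  [7, -9, 0, 4]
  [∞, ∞, ∞, 0]
D(4):
  [0, -16, -7, -3]
  [27, 0, 20, 13]
  [7, -9, 0, 4]
  [∞, ∞, ∞, 0]
Key observation: every diagonal entry stays at the unit through all rounds, so no improving cycle exists.
Answer: CONVERGES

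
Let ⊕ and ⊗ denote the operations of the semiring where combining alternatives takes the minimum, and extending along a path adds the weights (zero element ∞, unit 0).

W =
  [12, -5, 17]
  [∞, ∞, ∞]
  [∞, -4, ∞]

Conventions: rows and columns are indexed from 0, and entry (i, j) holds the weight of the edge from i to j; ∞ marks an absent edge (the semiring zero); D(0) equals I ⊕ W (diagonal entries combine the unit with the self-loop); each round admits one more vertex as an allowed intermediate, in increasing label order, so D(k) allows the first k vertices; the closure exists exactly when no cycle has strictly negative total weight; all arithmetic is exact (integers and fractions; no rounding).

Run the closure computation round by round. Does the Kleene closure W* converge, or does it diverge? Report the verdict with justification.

D(0):
  [0, -5, 17]
  [∞, 0, ∞]
  [∞, -4, 0]
D(1):
  [0, -5, 17]
  [∞, 0, ∞]
  [∞, -4, 0]
D(2):
  [0, -5, 17]
  [∞, 0, ∞]
  [∞, -4, 0]
D(3):
  [0, -5, 17]
  [∞, 0, ∞]
  [∞, -4, 0]
Key observation: every diagonal entry stays at the unit through all rounds, so no improving cycle exists.
Answer: CONVERGES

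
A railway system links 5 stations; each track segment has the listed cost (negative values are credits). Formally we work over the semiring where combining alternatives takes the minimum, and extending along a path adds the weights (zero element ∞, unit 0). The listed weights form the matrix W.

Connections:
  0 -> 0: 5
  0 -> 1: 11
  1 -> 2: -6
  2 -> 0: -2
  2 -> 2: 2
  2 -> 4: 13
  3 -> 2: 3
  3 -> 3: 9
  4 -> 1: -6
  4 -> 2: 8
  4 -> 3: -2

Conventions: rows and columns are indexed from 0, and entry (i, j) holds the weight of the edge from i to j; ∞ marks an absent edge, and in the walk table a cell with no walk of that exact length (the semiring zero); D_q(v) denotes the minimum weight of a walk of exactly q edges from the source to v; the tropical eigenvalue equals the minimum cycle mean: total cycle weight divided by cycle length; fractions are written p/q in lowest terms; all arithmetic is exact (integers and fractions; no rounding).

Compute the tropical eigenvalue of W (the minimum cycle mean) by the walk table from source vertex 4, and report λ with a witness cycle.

q=0: [∞, ∞, ∞, ∞, 0]
q=1: [∞, -6, 8, -2, ∞]
q=2: [6, ∞, -12, 7, 21]
q=3: [-14, 15, -10, 16, 1]
q=4: [-12, -5, -8, -1, 3]
q=5: [-10, -3, -11, 1, 5]
Optimal cycle mean attained by: cycle 1->2->4->1, total (-6) + 13 + (-6), length 3.
Answer: λ = 1/3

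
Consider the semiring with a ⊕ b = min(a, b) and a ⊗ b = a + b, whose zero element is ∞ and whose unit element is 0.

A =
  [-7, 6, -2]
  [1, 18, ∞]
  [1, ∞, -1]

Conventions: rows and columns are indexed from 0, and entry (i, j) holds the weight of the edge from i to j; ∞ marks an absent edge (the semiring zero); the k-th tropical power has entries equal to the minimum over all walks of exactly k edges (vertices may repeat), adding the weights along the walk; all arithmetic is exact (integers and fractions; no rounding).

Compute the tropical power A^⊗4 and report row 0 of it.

A^⊗2:
  [-14, -1, -9]
  [-6, 7, -1]
  [-6, 7, -2]
A^⊗3:
  [-21, -8, -16]
  [-13, 0, -8]
  [-13, 0, -8]
A^⊗4:
  [-28, -15, -23]
  [-20, -7, -15]
  [-20, -7, -15]
Answer: row 0 of A^⊗4 = [-28, -15, -23]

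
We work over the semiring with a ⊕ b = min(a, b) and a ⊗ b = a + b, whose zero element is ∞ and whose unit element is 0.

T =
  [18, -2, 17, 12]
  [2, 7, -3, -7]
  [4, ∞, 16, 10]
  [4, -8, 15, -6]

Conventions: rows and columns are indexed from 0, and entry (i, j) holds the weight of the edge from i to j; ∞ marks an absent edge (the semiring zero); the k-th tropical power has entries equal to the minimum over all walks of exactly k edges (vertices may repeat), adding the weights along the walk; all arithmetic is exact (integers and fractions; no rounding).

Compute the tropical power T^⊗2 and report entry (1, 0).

T^⊗2:
  [0, 4, -5, -9]
  [-3, -15, 4, -13]
  [14, 2, 21, 4]
  [-6, -14, -11, -15]
Key observation: the optimum is the walk 1->3->0, with weight (-7) + 4 = -3.
Optimal value attained by: walk 1->3->0.
Answer: (T^⊗2)[1][0] = -3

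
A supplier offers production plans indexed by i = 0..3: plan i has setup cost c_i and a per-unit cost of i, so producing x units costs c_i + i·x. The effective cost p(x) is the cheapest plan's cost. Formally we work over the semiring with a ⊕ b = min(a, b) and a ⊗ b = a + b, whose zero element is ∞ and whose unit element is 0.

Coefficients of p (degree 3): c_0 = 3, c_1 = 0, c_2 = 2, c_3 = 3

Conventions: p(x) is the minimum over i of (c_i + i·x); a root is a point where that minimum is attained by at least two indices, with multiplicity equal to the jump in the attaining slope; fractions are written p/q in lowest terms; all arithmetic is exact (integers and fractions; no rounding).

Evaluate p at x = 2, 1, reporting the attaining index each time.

p(2) = min(3+0·2=3, 0+1·2=2, 2+2·2=6, 3+3·2=9) = 2 (attained by i=1)
p(1) = min(3+0·1=3, 0+1·1=1, 2+2·1=4, 3+3·1=6) = 1 (attained by i=1)
Answer: p(2) = 2; p(1) = 1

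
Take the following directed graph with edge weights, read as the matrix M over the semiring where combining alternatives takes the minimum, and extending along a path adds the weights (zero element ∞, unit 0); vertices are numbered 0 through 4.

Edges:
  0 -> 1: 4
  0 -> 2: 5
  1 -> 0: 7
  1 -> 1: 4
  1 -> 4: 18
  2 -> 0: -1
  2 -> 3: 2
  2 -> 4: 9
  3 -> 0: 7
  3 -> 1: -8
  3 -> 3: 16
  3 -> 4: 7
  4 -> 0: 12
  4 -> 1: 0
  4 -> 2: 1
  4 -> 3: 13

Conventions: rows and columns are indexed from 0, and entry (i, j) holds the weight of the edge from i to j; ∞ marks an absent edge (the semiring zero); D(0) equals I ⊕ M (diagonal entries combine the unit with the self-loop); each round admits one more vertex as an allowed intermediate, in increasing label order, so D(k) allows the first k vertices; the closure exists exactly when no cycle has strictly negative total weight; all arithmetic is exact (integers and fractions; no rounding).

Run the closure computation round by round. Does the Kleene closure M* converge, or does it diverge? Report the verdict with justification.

D(0):
  [0, 4, 5, ∞, ∞]
  [7, 0, ∞, ∞, 18]
  [-1, ∞, 0, 2, 9]
  [7, -8, ∞, 0, 7]
  [12, 0, 1, 13, 0]
D(1):
  [0, 4, 5, ∞, ∞]
  [7, 0, 12, ∞, 18]
  [-1, 3, 0, 2, 9]
  [7, -8, 12, 0, 7]
  [12, 0, 1, 13, 0]
D(2):
  [0, 4, 5, ∞, 22]
  [7, 0, 12, ∞, 18]
  [-1, 3, 0, 2, 9]
  [-1, -8, 4, 0, 7]
  [7, 0, 1, 13, 0]
D(3):
  [0, 4, 5, 7, 14]
  [7, 0, 12, 14, 18]
  [-1, 3, 0, 2, 9]
  [-1, -8, 4, 0, 7]
  [0, 0, 1, 3, 0]
D(4):
  [0, -1, 5, 7, 14]
  [7, 0, 12, 14, 18]
  [-1, -6, 0, 2, 9]
  [-1, -8, 4, 0, 7]
  [0, -5, 1, 3, 0]
D(5):
  [0, -1, 5, 7, 14]
  [7, 0, 12, 14, 18]
  [-1, -6, 0, 2, 9]
  [-1, -8, 4, 0, 7]
  [0, -5, 1, 3, 0]
Key observation: every diagonal entry stays at the unit through all rounds, so no improving cycle exists.
Answer: CONVERGES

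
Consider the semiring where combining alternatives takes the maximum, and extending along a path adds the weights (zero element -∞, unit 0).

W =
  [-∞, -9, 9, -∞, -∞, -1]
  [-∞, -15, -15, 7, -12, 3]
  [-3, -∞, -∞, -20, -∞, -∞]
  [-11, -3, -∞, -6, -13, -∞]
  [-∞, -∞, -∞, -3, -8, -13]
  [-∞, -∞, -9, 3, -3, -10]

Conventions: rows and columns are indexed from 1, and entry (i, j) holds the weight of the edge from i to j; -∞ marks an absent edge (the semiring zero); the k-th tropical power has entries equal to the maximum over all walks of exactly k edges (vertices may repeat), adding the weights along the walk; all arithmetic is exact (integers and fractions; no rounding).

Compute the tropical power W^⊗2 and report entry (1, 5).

W^⊗2:
  [6, -24, -10, 2, -4, -6]
  [-4, 4, -6, 6, 0, -7]
  [-31, -12, 6, -26, -33, -4]
  [-17, -9, -2, 4, -15, 0]
  [-14, -6, -22, -9, -16, -21]
  [-8, 0, -19, -3, -10, -16]
Key observation: the optimum is the walk 1->6->5, with weight (-1) + (-3) = -4.
Optimal value attained by: walk 1->6->5.
Answer: (W^⊗2)[1][5] = -4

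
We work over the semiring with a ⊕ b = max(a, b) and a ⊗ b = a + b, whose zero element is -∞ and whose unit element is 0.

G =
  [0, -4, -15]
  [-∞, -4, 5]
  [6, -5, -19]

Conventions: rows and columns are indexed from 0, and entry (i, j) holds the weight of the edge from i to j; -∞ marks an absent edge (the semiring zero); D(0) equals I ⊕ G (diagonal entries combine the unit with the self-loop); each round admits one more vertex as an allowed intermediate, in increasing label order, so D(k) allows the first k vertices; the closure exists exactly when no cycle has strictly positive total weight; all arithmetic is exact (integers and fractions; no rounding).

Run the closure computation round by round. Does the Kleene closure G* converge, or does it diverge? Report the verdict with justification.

D(0):
  [0, -4, -15]
  [-∞, 0, 5]
  [6, -5, 0]
D(1):
  [0, -4, -15]
  [-∞, 0, 5]
  [6, 2, 0]
Detection: at round 2, diagonal entry (2, 2) turns strictly positive.
Key observation: the cycle 2->0->1->2 has total weight 6 + (-4) + 5, which is strictly positive.
Answer: DIVERGES — positive cycle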